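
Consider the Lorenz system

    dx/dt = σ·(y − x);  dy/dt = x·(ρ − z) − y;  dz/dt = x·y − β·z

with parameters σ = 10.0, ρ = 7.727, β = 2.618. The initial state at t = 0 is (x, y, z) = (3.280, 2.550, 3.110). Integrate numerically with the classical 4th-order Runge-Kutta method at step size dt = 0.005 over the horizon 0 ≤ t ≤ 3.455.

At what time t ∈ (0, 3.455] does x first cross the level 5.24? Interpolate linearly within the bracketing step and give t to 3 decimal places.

t=0.000: state=(3.280, 2.550, 3.110)
step 1 (dt=0.005): k1=(-7.300, 12.594, 0.222), k2=(-6.803, 12.476, 0.277), k3=(-6.818, 12.482, 0.279), k4=(-6.335, 12.369, 0.334); state += dt/6·(k1+2k2+2k3+k4)
t=0.005: state=(3.246, 2.612, 3.111)
t=0.010: state=(3.217, 2.674, 3.113)
t=0.015: state=(3.192, 2.734, 3.116)
continuing one RK4 step at a time; state shown every 40 steps (Δt=0.2):
t=0.200: state=(3.914, 4.749, 3.853)
t=0.350: state=(5.212, 5.974, 5.754)
next step: t=0.355: state=(5.250, 5.994, 5.835) — x has crossed 5.24
linear interpolation between t=0.350 (5.21210) and t=0.355 (5.24976) → t≈0.354

t = 0.354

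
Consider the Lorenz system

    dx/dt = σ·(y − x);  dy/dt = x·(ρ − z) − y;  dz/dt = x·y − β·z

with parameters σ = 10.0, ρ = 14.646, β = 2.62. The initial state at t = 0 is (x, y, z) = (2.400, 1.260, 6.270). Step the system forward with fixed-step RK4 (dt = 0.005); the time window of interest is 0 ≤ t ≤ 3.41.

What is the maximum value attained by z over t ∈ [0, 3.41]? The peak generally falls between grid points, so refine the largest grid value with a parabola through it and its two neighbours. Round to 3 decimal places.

max z = 20.149

t=0.000: state=(2.400, 1.260, 6.270)
step 1 (dt=0.005): k1=(-11.400, 18.842, -13.403), k2=(-10.644, 18.636, -13.240), k3=(-10.668, 18.651, -13.240), k4=(-9.934, 18.458, -13.078); state += dt/6·(k1+2k2+2k3+k4)
t=0.005: state=(2.347, 1.353, 6.204)
t=0.010: state=(2.301, 1.445, 6.139)
t=0.015: state=(2.261, 1.535, 6.076)
continuing one RK4 step at a time; state shown every 40 steps (Δt=0.2):
t=0.200: state=(3.572, 5.352, 5.116)
t=0.400: state=(8.875, 11.561, 12.227)
t=0.600: state=(7.578, 3.990, 19.693)
t=0.800: state=(2.428, 1.371, 13.048)
t=1.000: state=(2.150, 2.679, 8.340)
t=1.200: state=(4.470, 6.357, 7.235)
t=1.400: state=(8.869, 10.361, 14.297)
t=1.600: state=(6.646, 3.884, 18.065)
t=1.800: state=(3.041, 2.422, 12.494)
t=2.000: state=(3.436, 4.322, 8.946)
t=2.200: state=(6.406, 8.319, 10.310)
t=2.400: state=(8.409, 7.666, 17.060)
t=2.600: state=(4.964, 3.362, 15.388)
t=2.800: state=(3.635, 3.812, 11.165)
t=3.000: state=(5.225, 6.546, 10.128)
t=3.200: state=(7.776, 8.413, 14.404)
t=3.400: state=(6.451, 4.953, 16.323)
t=3.410: state=(6.301, 4.801, 16.208)
largest grid value and its neighbours: z(0.555)=20.13902, z(0.560)=20.14898, z(0.565)=20.14226
parabola through these three points peaks at t≈0.560 with z≈20.14905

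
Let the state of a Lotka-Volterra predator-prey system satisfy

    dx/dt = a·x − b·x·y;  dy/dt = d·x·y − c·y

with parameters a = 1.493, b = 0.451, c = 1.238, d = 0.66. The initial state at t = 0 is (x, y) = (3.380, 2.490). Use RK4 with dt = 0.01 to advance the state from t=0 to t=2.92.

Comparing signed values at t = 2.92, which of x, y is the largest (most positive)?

t=0.000: state=(3.380, 2.490)
step 1 (dt=0.01): k1=(1.251, 2.472), k2=(1.234, 2.495), k3=(1.234, 2.495), k4=(1.217, 2.517); state += dt/6·(k1+2k2+2k3+k4)
t=0.010: state=(3.392, 2.515)
t=0.020: state=(3.404, 2.540)
t=0.030: state=(3.416, 2.566)
continuing one RK4 step at a time; state shown every 10 steps (Δt=0.1):
t=0.100: state=(3.487, 2.760)
t=0.200: state=(3.549, 3.077)
t=0.300: state=(3.558, 3.439)
t=0.400: state=(3.507, 3.837)
t=0.500: state=(3.392, 4.259)
t=0.600: state=(3.219, 4.682)
t=0.700: state=(2.999, 5.080)
t=0.800: state=(2.747, 5.426)
t=0.900: state=(2.481, 5.697)
t=1.000: state=(2.218, 5.877)
t=1.100: state=(1.971, 5.962)
t=1.200: state=(1.748, 5.955)
t=1.300: state=(1.555, 5.866)
t=1.400: state=(1.390, 5.711)
t=1.500: state=(1.253, 5.505)
t=1.600: state=(1.141, 5.263)
t=1.700: state=(1.051, 4.998)
t=1.800: state=(0.980, 4.722)
t=1.900: state=(0.925, 4.443)
t=2.000: state=(0.885, 4.167)
t=2.100: state=(0.856, 3.899)
t=2.200: state=(0.839, 3.643)
t=2.300: state=(0.831, 3.401)
t=2.400: state=(0.832, 3.174)
t=2.500: state=(0.841, 2.964)
t=2.600: state=(0.858, 2.769)
t=2.700: state=(0.883, 2.592)
t=2.800: state=(0.915, 2.430)
t=2.900: state=(0.956, 2.283)
t=2.920: state=(0.965, 2.256)
compare at T: x=0.965, y=2.256

largest component: y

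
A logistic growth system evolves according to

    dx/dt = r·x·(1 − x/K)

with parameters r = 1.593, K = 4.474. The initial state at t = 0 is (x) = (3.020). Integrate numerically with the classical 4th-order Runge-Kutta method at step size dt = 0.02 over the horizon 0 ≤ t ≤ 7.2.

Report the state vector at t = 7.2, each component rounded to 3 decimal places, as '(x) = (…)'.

t=0.000: state=(3.020)
step 1 (dt=0.02): k1=(1.563), k2=(1.555), k3=(1.555), k4=(1.546); state += dt/6·(k1+2k2+2k3+k4)
t=0.020: state=(3.051)
t=0.040: state=(3.082)
t=0.060: state=(3.112)
continuing one RK4 step at a time; state shown every 25 steps (Δt=0.5):
t=0.500: state=(3.676)
t=1.000: state=(4.075)
t=1.500: state=(4.285)
t=2.000: state=(4.387)
t=2.500: state=(4.434)
t=3.000: state=(4.456)
t=3.500: state=(4.466)
t=4.000: state=(4.470)
t=4.500: state=(4.472)
t=5.000: state=(4.473)
t=5.500: state=(4.474)
t=6.000: state=(4.474)
t=6.500: state=(4.474)
t=7.000: state=(4.474)
t=7.200: state=(4.474)

(x) = (4.474)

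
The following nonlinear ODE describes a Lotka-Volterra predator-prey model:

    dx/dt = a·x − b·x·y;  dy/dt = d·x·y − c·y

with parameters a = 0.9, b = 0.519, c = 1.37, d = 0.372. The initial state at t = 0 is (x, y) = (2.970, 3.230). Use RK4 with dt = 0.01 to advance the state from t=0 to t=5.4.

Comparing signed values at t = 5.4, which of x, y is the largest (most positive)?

t=0.000: state=(2.970, 3.230)
step 1 (dt=0.01): k1=(-2.306, -0.856), k2=(-2.290, -0.869), k3=(-2.290, -0.869), k4=(-2.275, -0.882); state += dt/6·(k1+2k2+2k3+k4)
t=0.010: state=(2.947, 3.221)
t=0.020: state=(2.925, 3.212)
t=0.030: state=(2.902, 3.203)
continuing one RK4 step at a time; state shown every 20 steps (Δt=0.2):
t=0.200: state=(2.570, 3.016)
t=0.400: state=(2.281, 2.745)
t=0.600: state=(2.085, 2.453)
t=0.800: state=(1.964, 2.168)
t=1.000: state=(1.904, 1.903)
t=1.200: state=(1.895, 1.666)
t=1.400: state=(1.929, 1.460)
t=1.600: state=(2.003, 1.284)
t=1.800: state=(2.116, 1.138)
t=2.000: state=(2.265, 1.018)
t=2.200: state=(2.453, 0.922)
t=2.400: state=(2.679, 0.849)
t=2.600: state=(2.946, 0.795)
t=2.800: state=(3.253, 0.761)
t=3.000: state=(3.602, 0.747)
t=3.200: state=(3.991, 0.753)
t=3.400: state=(4.413, 0.782)
t=3.600: state=(4.858, 0.840)
t=3.800: state=(5.306, 0.932)
t=4.000: state=(5.729, 1.069)
t=4.200: state=(6.081, 1.262)
t=4.400: state=(6.305, 1.522)
t=4.600: state=(6.338, 1.855)
t=4.800: state=(6.136, 2.246)
t=5.000: state=(5.695, 2.656)
t=5.200: state=(5.076, 3.017)
t=5.400: state=(4.381, 3.262)
compare at T: x=4.381, y=3.262

largest component: x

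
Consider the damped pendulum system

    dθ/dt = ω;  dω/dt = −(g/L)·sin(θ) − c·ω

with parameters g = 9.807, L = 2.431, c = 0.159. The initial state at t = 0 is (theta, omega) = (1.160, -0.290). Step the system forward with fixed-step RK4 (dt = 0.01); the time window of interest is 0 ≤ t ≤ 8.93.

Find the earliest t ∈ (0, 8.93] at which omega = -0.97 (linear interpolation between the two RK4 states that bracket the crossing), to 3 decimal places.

t=0.000: state=(1.160, -0.290)
step 1 (dt=0.01): k1=(-0.290, -3.652), k2=(-0.308, -3.647), k3=(-0.308, -3.647), k4=(-0.326, -3.642); state += dt/6·(k1+2k2+2k3+k4)
t=0.010: state=(1.157, -0.326)
t=0.020: state=(1.153, -0.363)
t=0.030: state=(1.150, -0.399)
t=0.190: state=(1.041, -0.957)
next step: t=0.200: state=(1.031, -0.991) — omega has crossed -0.97
linear interpolation between t=0.190 (-0.95742) and t=0.200 (-0.99057) → t≈0.194

t = 0.194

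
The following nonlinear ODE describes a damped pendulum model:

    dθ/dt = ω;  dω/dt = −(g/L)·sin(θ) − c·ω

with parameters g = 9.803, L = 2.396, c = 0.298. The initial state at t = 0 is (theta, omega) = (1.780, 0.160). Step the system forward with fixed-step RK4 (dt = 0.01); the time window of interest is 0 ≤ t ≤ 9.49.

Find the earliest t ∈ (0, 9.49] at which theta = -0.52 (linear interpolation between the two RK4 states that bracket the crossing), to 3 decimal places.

t = 1.260

t=0.000: state=(1.780, 0.160)
step 1 (dt=0.01): k1=(0.160, -4.050), k2=(0.140, -4.043), k3=(0.140, -4.043), k4=(0.120, -4.037); state += dt/6·(k1+2k2+2k3+k4)
t=0.010: state=(1.781, 0.120)
t=0.020: state=(1.782, 0.079)
t=0.030: state=(1.783, 0.039)
continuing one RK4 step at a time; state shown every 50 steps (Δt=0.5):
t=0.500: state=(1.375, -1.742)
t=1.000: state=(0.167, -2.782)
t=1.260: state=(-0.520, -2.385)
next step: t=1.270: state=(-0.543, -2.357) — theta has crossed -0.52
linear interpolation between t=1.260 (-0.51976) and t=1.270 (-0.54347) → t≈1.260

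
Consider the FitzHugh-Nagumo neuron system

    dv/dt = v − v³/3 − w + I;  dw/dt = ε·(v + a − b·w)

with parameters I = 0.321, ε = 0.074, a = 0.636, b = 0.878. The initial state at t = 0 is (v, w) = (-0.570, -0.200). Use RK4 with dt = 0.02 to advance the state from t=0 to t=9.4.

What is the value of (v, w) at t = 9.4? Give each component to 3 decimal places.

t=0.000: state=(-0.570, -0.200)
step 1 (dt=0.02): k1=(0.013, 0.018), k2=(0.013, 0.018), k3=(0.013, 0.018), k4=(0.013, 0.018); state += dt/6·(k1+2k2+2k3+k4)
t=0.020: state=(-0.570, -0.200)
t=0.040: state=(-0.569, -0.199)
t=0.060: state=(-0.569, -0.199)
continuing one RK4 step at a time; state shown every 25 steps (Δt=0.5):
t=0.500: state=(-0.565, -0.191)
t=1.000: state=(-0.563, -0.182)
t=1.500: state=(-0.566, -0.174)
t=2.000: state=(-0.574, -0.166)
t=2.500: state=(-0.590, -0.159)
t=3.000: state=(-0.617, -0.152)
t=3.500: state=(-0.657, -0.147)
t=4.000: state=(-0.711, -0.144)
t=4.500: state=(-0.783, -0.144)
t=5.000: state=(-0.868, -0.146)
t=5.500: state=(-0.963, -0.152)
t=6.000: state=(-1.057, -0.160)
t=6.500: state=(-1.142, -0.172)
t=7.000: state=(-1.208, -0.186)
t=7.500: state=(-1.255, -0.202)
t=8.000: state=(-1.282, -0.219)
t=8.500: state=(-1.296, -0.236)
t=9.000: state=(-1.298, -0.252)
t=9.400: state=(-1.294, -0.265)

(v, w) = (-1.294, -0.265)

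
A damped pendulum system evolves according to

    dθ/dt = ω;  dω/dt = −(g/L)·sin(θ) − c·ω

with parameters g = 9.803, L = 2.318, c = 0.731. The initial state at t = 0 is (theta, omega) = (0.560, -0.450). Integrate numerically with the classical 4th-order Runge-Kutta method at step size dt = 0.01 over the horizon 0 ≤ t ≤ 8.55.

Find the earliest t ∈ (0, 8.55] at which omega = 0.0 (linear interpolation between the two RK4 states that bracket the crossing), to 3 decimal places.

t=0.000: state=(0.560, -0.450)
step 1 (dt=0.01): k1=(-0.450, -1.917), k2=(-0.460, -1.902), k3=(-0.460, -1.902), k4=(-0.469, -1.887); state += dt/6·(k1+2k2+2k3+k4)
t=0.010: state=(0.555, -0.469)
t=0.020: state=(0.551, -0.488)
t=0.030: state=(0.546, -0.506)
continuing one RK4 step at a time; state shown every 50 steps (Δt=0.5):
t=0.500: state=(0.169, -0.954)
t=1.000: state=(-0.237, -0.549)
t=1.370: state=(-0.339, -0.005)
next step: t=1.380: state=(-0.339, 0.010) — omega has crossed 0.0
linear interpolation between t=1.370 (-0.00451) and t=1.380 (0.00955) → t≈1.373

t = 1.373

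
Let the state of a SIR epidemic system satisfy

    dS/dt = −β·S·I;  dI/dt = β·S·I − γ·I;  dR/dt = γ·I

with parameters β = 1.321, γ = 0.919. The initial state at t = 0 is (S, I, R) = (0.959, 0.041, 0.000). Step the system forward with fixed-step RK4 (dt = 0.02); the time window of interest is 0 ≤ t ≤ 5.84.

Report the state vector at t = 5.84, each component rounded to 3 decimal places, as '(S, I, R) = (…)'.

t=0.000: state=(0.959, 0.041, 0.000)
step 1 (dt=0.02): k1=(-0.052, 0.014, 0.038), k2=(-0.052, 0.014, 0.038), k3=(-0.052, 0.014, 0.038), k4=(-0.052, 0.014, 0.038); state += dt/6·(k1+2k2+2k3+k4)
t=0.020: state=(0.958, 0.041, 0.001)
t=0.040: state=(0.957, 0.042, 0.002)
t=0.060: state=(0.956, 0.042, 0.002)
continuing one RK4 step at a time; state shown every 10 steps (Δt=0.2):
t=0.200: state=(0.948, 0.044, 0.008)
t=0.400: state=(0.937, 0.047, 0.016)
t=0.600: state=(0.925, 0.050, 0.025)
t=0.800: state=(0.913, 0.053, 0.034)
t=1.000: state=(0.900, 0.056, 0.044)
t=1.200: state=(0.886, 0.059, 0.055)
t=1.400: state=(0.872, 0.062, 0.066)
t=1.600: state=(0.858, 0.065, 0.078)
t=1.800: state=(0.843, 0.067, 0.090)
t=2.000: state=(0.828, 0.070, 0.102)
t=2.200: state=(0.812, 0.072, 0.116)
t=2.400: state=(0.797, 0.074, 0.129)
t=2.600: state=(0.781, 0.076, 0.143)
t=2.800: state=(0.765, 0.078, 0.157)
t=3.000: state=(0.750, 0.079, 0.171)
t=3.200: state=(0.734, 0.080, 0.186)
t=3.400: state=(0.719, 0.081, 0.201)
t=3.600: state=(0.703, 0.081, 0.216)
t=3.800: state=(0.688, 0.081, 0.231)
t=4.000: state=(0.674, 0.081, 0.245)
t=4.200: state=(0.660, 0.080, 0.260)
t=4.400: state=(0.646, 0.079, 0.275)
t=4.600: state=(0.633, 0.078, 0.289)
t=4.800: state=(0.620, 0.077, 0.303)
t=5.000: state=(0.608, 0.075, 0.317)
t=5.200: state=(0.596, 0.073, 0.331)
t=5.400: state=(0.585, 0.071, 0.344)
t=5.600: state=(0.574, 0.069, 0.357)
t=5.800: state=(0.564, 0.067, 0.370)
t=5.840: state=(0.562, 0.066, 0.372)

(S, I, R) = (0.562, 0.066, 0.372)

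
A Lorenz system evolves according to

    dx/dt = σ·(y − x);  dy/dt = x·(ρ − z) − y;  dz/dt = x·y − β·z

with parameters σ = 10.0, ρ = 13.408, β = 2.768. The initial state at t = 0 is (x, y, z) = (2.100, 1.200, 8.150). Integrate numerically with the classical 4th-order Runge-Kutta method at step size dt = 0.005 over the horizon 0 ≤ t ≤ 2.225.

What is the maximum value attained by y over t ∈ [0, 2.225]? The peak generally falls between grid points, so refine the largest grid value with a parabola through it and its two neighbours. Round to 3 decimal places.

t=0.000: state=(2.100, 1.200, 8.150)
step 1 (dt=0.005): k1=(-9.000, 9.842, -20.039), k2=(-8.529, 9.803, -19.876), k3=(-8.542, 9.808, -19.876), k4=(-8.082, 9.773, -19.714); state += dt/6·(k1+2k2+2k3+k4)
t=0.005: state=(2.057, 1.249, 8.051)
t=0.010: state=(2.019, 1.298, 7.953)
t=0.015: state=(1.985, 1.346, 7.857)
continuing one RK4 step at a time; state shown every 20 steps (Δt=0.1):
t=0.100: state=(1.891, 2.196, 6.461)
t=0.200: state=(2.550, 3.546, 5.449)
t=0.300: state=(3.908, 5.651, 5.430)
t=0.400: state=(6.036, 8.488, 7.240)
t=0.500: state=(8.434, 10.431, 11.742)
t=0.600: state=(9.218, 8.518, 16.657)
t=0.700: state=(7.266, 4.514, 17.346)
t=0.800: state=(4.650, 2.473, 14.846)
t=0.900: state=(3.123, 2.218, 11.994)
t=1.000: state=(2.707, 2.712, 9.695)
t=1.100: state=(3.043, 3.687, 8.139)
t=1.200: state=(3.981, 5.213, 7.532)
t=1.300: state=(5.486, 7.223, 8.310)
t=1.400: state=(7.257, 8.887, 10.915)
t=1.500: state=(8.291, 8.516, 14.440)
t=1.600: state=(7.582, 6.073, 16.119)
t=1.700: state=(5.788, 3.981, 15.083)
t=1.800: state=(4.326, 3.283, 12.965)
t=1.900: state=(3.719, 3.520, 10.982)
t=2.000: state=(3.863, 4.321, 9.601)
t=2.100: state=(4.591, 5.567, 9.099)
t=2.200: state=(5.747, 7.029, 9.772)
t=2.225: state=(6.070, 7.360, 10.146)
largest grid value and its neighbours: y(0.505)=10.44360, y(0.510)=10.44489, y(0.515)=10.43463
parabola through these three points peaks at t≈0.508 with y≈10.44576

max y = 10.446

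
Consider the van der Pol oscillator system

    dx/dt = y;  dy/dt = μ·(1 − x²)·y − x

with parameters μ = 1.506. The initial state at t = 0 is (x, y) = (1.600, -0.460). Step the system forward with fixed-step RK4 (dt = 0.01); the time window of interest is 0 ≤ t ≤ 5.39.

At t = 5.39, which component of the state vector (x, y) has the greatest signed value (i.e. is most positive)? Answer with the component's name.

t=0.000: state=(1.600, -0.460)
step 1 (dt=0.01): k1=(-0.460, -0.519), k2=(-0.463, -0.516), k3=(-0.463, -0.516), k4=(-0.465, -0.513); state += dt/6·(k1+2k2+2k3+k4)
t=0.010: state=(1.595, -0.465)
t=0.020: state=(1.591, -0.470)
t=0.030: state=(1.586, -0.475)
continuing one RK4 step at a time; state shown every 20 steps (Δt=0.2):
t=0.200: state=(1.498, -0.556)
t=0.400: state=(1.378, -0.650)
t=0.600: state=(1.237, -0.761)
t=0.800: state=(1.071, -0.908)
t=1.000: state=(0.870, -1.120)
t=1.200: state=(0.616, -1.439)
t=1.400: state=(0.283, -1.926)
t=1.600: state=(-0.168, -2.605)
t=1.800: state=(-0.754, -3.185)
t=2.000: state=(-1.376, -2.814)
t=2.200: state=(-1.811, -1.474)
t=2.400: state=(-1.987, -0.398)
t=2.600: state=(-2.009, 0.103)
t=2.800: state=(-1.965, 0.306)
t=3.000: state=(-1.894, 0.399)
t=3.200: state=(-1.808, 0.456)
t=3.400: state=(-1.712, 0.505)
t=3.600: state=(-1.606, 0.557)
t=3.800: state=(-1.488, 0.620)
t=4.000: state=(-1.357, 0.701)
t=4.200: state=(-1.206, 0.812)
t=4.400: state=(-1.029, 0.969)
t=4.600: state=(-0.813, 1.202)
t=4.800: state=(-0.540, 1.559)
t=5.000: state=(-0.177, 2.103)
t=5.200: state=(0.313, 2.812)
t=5.390: state=(0.897, 3.230)
compare at T: x=0.897, y=3.230

largest component: y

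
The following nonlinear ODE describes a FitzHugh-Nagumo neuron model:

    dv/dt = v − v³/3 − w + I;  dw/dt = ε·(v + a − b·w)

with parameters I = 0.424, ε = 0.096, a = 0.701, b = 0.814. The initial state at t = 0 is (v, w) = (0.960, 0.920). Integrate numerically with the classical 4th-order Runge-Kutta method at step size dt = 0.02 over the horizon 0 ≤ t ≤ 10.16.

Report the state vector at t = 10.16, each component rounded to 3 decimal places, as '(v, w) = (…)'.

(v, w) = (-1.882, 0.699)

t=0.000: state=(0.960, 0.920)
step 1 (dt=0.02): k1=(0.169, 0.088), k2=(0.168, 0.088), k3=(0.168, 0.088), k4=(0.168, 0.088); state += dt/6·(k1+2k2+2k3+k4)
t=0.020: state=(0.963, 0.922)
t=0.040: state=(0.967, 0.924)
t=0.060: state=(0.970, 0.925)
continuing one RK4 step at a time; state shown every 25 steps (Δt=0.5):
t=0.500: state=(1.034, 0.965)
t=1.000: state=(1.083, 1.011)
t=1.500: state=(1.107, 1.057)
t=2.000: state=(1.107, 1.101)
t=2.500: state=(1.086, 1.144)
t=3.000: state=(1.047, 1.183)
t=3.500: state=(0.991, 1.219)
t=4.000: state=(0.918, 1.250)
t=4.500: state=(0.823, 1.276)
t=5.000: state=(0.699, 1.296)
t=5.500: state=(0.528, 1.309)
t=6.000: state=(0.277, 1.311)
t=6.500: state=(-0.116, 1.298)
t=7.000: state=(-0.730, 1.262)
t=7.500: state=(-1.439, 1.195)
t=8.000: state=(-1.845, 1.104)
t=8.500: state=(-1.949, 1.004)
t=9.000: state=(-1.949, 0.907)
t=9.500: state=(-1.924, 0.814)
t=10.000: state=(-1.892, 0.726)
t=10.160: state=(-1.882, 0.699)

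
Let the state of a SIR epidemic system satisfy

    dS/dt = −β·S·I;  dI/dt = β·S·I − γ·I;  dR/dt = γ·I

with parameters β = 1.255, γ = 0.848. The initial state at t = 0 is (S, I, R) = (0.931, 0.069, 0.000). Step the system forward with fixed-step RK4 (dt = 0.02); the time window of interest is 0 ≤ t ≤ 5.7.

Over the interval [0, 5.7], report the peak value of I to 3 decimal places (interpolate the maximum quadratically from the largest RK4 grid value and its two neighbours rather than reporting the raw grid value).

max I = 0.108

t=0.000: state=(0.931, 0.069, 0.000)
step 1 (dt=0.02): k1=(-0.081, 0.022, 0.059), k2=(-0.081, 0.022, 0.059), k3=(-0.081, 0.022, 0.059), k4=(-0.081, 0.022, 0.059); state += dt/6·(k1+2k2+2k3+k4)
t=0.020: state=(0.929, 0.069, 0.001)
t=0.040: state=(0.928, 0.070, 0.002)
t=0.060: state=(0.926, 0.070, 0.004)
continuing one RK4 step at a time; state shown every 10 steps (Δt=0.2):
t=0.200: state=(0.915, 0.073, 0.012)
t=0.400: state=(0.897, 0.078, 0.025)
t=0.600: state=(0.879, 0.082, 0.038)
t=0.800: state=(0.861, 0.086, 0.053)
t=1.000: state=(0.842, 0.090, 0.068)
t=1.200: state=(0.823, 0.094, 0.083)
t=1.400: state=(0.804, 0.097, 0.099)
t=1.600: state=(0.784, 0.100, 0.116)
t=1.800: state=(0.764, 0.102, 0.133)
t=2.000: state=(0.745, 0.104, 0.151)
t=2.200: state=(0.725, 0.106, 0.169)
t=2.400: state=(0.706, 0.107, 0.187)
t=2.600: state=(0.687, 0.108, 0.205)
t=2.800: state=(0.669, 0.108, 0.223)
t=3.000: state=(0.651, 0.107, 0.241)
t=3.200: state=(0.634, 0.106, 0.260)
t=3.400: state=(0.617, 0.105, 0.278)
t=3.600: state=(0.601, 0.103, 0.295)
t=3.800: state=(0.586, 0.101, 0.313)
t=4.000: state=(0.572, 0.099, 0.330)
t=4.200: state=(0.558, 0.096, 0.346)
t=4.400: state=(0.545, 0.093, 0.362)
t=4.600: state=(0.532, 0.090, 0.378)
t=4.800: state=(0.521, 0.087, 0.393)
t=5.000: state=(0.510, 0.083, 0.407)
t=5.200: state=(0.499, 0.080, 0.421)
t=5.400: state=(0.490, 0.076, 0.434)
t=5.600: state=(0.481, 0.073, 0.447)
t=5.700: state=(0.476, 0.071, 0.453)
largest grid value and its neighbours: I(2.700)=0.10773, I(2.720)=0.10773, I(2.740)=0.10773
parabola through these three points peaks at t≈2.727 with I≈0.10773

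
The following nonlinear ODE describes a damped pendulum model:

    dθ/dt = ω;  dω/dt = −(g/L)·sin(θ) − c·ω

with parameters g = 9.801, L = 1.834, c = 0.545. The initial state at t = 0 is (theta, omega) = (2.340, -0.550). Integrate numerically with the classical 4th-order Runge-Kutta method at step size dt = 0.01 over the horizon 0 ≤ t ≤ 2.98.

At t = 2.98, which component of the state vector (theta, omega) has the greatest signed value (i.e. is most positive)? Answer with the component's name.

t=0.000: state=(2.340, -0.550)
step 1 (dt=0.01): k1=(-0.550, -3.540), k2=(-0.568, -3.540), k3=(-0.568, -3.541), k4=(-0.585, -3.542); state += dt/6·(k1+2k2+2k3+k4)
t=0.010: state=(2.334, -0.585)
t=0.020: state=(2.328, -0.621)
t=0.030: state=(2.322, -0.656)
continuing one RK4 step at a time; state shown every 10 steps (Δt=0.1):
t=0.100: state=(2.267, -0.906)
t=0.200: state=(2.158, -1.274)
t=0.300: state=(2.012, -1.658)
t=0.400: state=(1.826, -2.058)
t=0.500: state=(1.600, -2.462)
t=0.600: state=(1.334, -2.848)
t=0.700: state=(1.033, -3.177)
t=0.800: state=(0.702, -3.403)
t=0.900: state=(0.357, -3.484)
t=1.000: state=(0.012, -3.392)
t=1.100: state=(-0.316, -3.132)
t=1.200: state=(-0.610, -2.732)
t=1.300: state=(-0.859, -2.238)
t=1.400: state=(-1.056, -1.693)
t=1.500: state=(-1.197, -1.132)
t=1.600: state=(-1.283, -0.580)
t=1.700: state=(-1.314, -0.047)
t=1.800: state=(-1.293, 0.457)
t=1.900: state=(-1.224, 0.928)
t=2.000: state=(-1.109, 1.358)
t=2.100: state=(-0.954, 1.732)
t=2.200: state=(-0.765, 2.034)
t=2.300: state=(-0.550, 2.244)
t=2.400: state=(-0.320, 2.343)
t=2.500: state=(-0.085, 2.323)
t=2.600: state=(0.141, 2.184)
t=2.700: state=(0.348, 1.941)
t=2.800: state=(0.526, 1.617)
t=2.900: state=(0.669, 1.237)
t=2.980: state=(0.755, 0.910)
compare at T: theta=0.755, omega=0.910

largest component: omega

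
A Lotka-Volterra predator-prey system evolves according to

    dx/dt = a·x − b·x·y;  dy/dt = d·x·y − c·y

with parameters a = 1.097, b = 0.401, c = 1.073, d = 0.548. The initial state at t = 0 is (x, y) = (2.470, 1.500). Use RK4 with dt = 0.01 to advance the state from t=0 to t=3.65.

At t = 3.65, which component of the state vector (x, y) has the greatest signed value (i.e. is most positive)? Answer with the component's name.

t=0.000: state=(2.470, 1.500)
step 1 (dt=0.01): k1=(1.224, 0.421), k2=(1.225, 0.426), k3=(1.225, 0.426), k4=(1.226, 0.432); state += dt/6·(k1+2k2+2k3+k4)
t=0.010: state=(2.482, 1.504)
t=0.020: state=(2.495, 1.509)
t=0.030: state=(2.507, 1.513)
continuing one RK4 step at a time; state shown every 20 steps (Δt=0.2):
t=0.200: state=(2.716, 1.608)
t=0.400: state=(2.955, 1.771)
t=0.600: state=(3.166, 1.999)
t=0.800: state=(3.319, 2.303)
t=1.000: state=(3.386, 2.685)
t=1.200: state=(3.340, 3.136)
t=1.400: state=(3.173, 3.619)
t=1.600: state=(2.901, 4.077)
t=1.800: state=(2.565, 4.440)
t=2.000: state=(2.216, 4.655)
t=2.200: state=(1.894, 4.702)
t=2.400: state=(1.623, 4.598)
t=2.600: state=(1.409, 4.379)
t=2.800: state=(1.249, 4.085)
t=3.000: state=(1.136, 3.755)
t=3.200: state=(1.061, 3.416)
t=3.400: state=(1.018, 3.088)
t=3.600: state=(1.002, 2.783)
t=3.650: state=(1.002, 2.711)
compare at T: x=1.002, y=2.711

largest component: y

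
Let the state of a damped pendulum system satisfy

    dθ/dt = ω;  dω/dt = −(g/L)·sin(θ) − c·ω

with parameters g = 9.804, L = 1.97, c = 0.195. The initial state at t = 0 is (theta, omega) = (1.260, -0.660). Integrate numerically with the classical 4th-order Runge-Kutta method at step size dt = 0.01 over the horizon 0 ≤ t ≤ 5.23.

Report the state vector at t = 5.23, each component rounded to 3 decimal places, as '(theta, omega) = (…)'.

t=0.000: state=(1.260, -0.660)
step 1 (dt=0.01): k1=(-0.660, -4.610), k2=(-0.683, -4.600), k3=(-0.683, -4.600), k4=(-0.706, -4.590); state += dt/6·(k1+2k2+2k3+k4)
t=0.010: state=(1.253, -0.706)
t=0.020: state=(1.246, -0.752)
t=0.030: state=(1.238, -0.797)
continuing one RK4 step at a time; state shown every 20 steps (Δt=0.2):
t=0.200: state=(1.039, -1.529)
t=0.400: state=(0.661, -2.206)
t=0.600: state=(0.181, -2.520)
t=0.800: state=(-0.315, -2.355)
t=1.000: state=(-0.733, -1.771)
t=1.200: state=(-1.007, -0.950)
t=1.400: state=(-1.108, -0.057)
t=1.600: state=(-1.032, 0.808)
t=1.800: state=(-0.793, 1.554)
t=2.000: state=(-0.426, 2.056)
t=2.200: state=(0.005, 2.181)
t=2.400: state=(0.418, 1.889)
t=2.600: state=(0.738, 1.276)
t=2.800: state=(0.918, 0.500)
t=3.000: state=(0.936, -0.308)
t=3.200: state=(0.799, -1.047)
t=3.400: state=(0.529, -1.614)
t=3.600: state=(0.173, -1.889)
t=3.800: state=(-0.202, -1.800)
t=4.000: state=(-0.525, -1.378)
t=4.200: state=(-0.739, -0.741)
t=4.400: state=(-0.816, -0.020)
t=4.600: state=(-0.749, 0.676)
t=4.800: state=(-0.553, 1.248)
t=5.000: state=(-0.265, 1.592)
t=5.200: state=(0.063, 1.628)
t=5.230: state=(0.111, 1.606)

(theta, omega) = (0.111, 1.606)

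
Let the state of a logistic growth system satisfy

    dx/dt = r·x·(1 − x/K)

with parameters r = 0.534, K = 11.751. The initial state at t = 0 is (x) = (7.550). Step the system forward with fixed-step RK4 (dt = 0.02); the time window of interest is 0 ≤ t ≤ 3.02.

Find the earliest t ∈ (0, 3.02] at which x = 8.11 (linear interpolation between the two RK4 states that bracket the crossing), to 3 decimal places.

t = 0.402

t=0.000: state=(7.550)
step 1 (dt=0.02): k1=(1.441), k2=(1.439), k3=(1.439), k4=(1.437); state += dt/6·(k1+2k2+2k3+k4)
t=0.020: state=(7.579)
t=0.040: state=(7.607)
t=0.060: state=(7.636)
continuing one RK4 step at a time; state shown every 5 steps (Δt=0.1):
t=0.100: state=(7.693)
t=0.200: state=(7.834)
t=0.300: state=(7.972)
t=0.400: state=(8.107)
next step: t=0.420: state=(8.134) — x has crossed 8.11
linear interpolation between t=0.400 (8.10745) and t=0.420 (8.13424) → t≈0.402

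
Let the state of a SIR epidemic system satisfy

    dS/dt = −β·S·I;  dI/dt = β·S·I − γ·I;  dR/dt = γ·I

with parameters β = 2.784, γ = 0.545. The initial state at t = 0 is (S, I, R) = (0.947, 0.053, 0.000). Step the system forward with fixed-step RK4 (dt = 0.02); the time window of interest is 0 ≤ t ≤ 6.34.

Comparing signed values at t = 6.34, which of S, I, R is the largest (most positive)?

t=0.000: state=(0.947, 0.053, 0.000)
step 1 (dt=0.02): k1=(-0.140, 0.111, 0.029), k2=(-0.142, 0.113, 0.029), k3=(-0.142, 0.113, 0.030), k4=(-0.145, 0.115, 0.030); state += dt/6·(k1+2k2+2k3+k4)
t=0.020: state=(0.944, 0.055, 0.001)
t=0.040: state=(0.941, 0.058, 0.001)
t=0.060: state=(0.938, 0.060, 0.002)
continuing one RK4 step at a time; state shown every 25 steps (Δt=0.5):
t=0.500: state=(0.834, 0.141, 0.025)
t=1.000: state=(0.618, 0.298, 0.083)
t=1.500: state=(0.365, 0.449, 0.187)
t=2.000: state=(0.187, 0.495, 0.318)
t=2.500: state=(0.096, 0.455, 0.449)
t=3.000: state=(0.053, 0.383, 0.563)
t=3.500: state=(0.033, 0.309, 0.658)
t=4.000: state=(0.022, 0.245, 0.733)
t=4.500: state=(0.017, 0.191, 0.792)
t=5.000: state=(0.013, 0.149, 0.838)
t=5.500: state=(0.011, 0.115, 0.874)
t=6.000: state=(0.009, 0.089, 0.902)
t=6.340: state=(0.009, 0.075, 0.917)
compare at T: S=0.009, I=0.075, R=0.917

largest component: R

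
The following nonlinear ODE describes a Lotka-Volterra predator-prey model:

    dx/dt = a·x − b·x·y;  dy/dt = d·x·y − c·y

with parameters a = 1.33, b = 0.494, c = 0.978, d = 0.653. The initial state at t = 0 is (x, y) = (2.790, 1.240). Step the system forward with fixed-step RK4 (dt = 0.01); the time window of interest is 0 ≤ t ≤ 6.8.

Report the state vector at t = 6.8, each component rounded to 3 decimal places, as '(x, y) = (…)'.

t=0.000: state=(2.790, 1.240)
step 1 (dt=0.01): k1=(2.002, 1.046), k2=(2.002, 1.059), k3=(2.002, 1.059), k4=(2.001, 1.072); state += dt/6·(k1+2k2+2k3+k4)
t=0.010: state=(2.810, 1.251)
t=0.020: state=(2.830, 1.261)
t=0.030: state=(2.850, 1.273)
continuing one RK4 step at a time; state shown every 25 steps (Δt=0.25):
t=0.250: state=(3.273, 1.594)
t=0.500: state=(3.622, 2.198)
t=0.750: state=(3.647, 3.133)
t=1.000: state=(3.213, 4.322)
t=1.250: state=(2.451, 5.386)
t=1.500: state=(1.691, 5.902)
t=1.750: state=(1.138, 5.804)
t=2.000: state=(0.797, 5.309)
t=2.250: state=(0.600, 4.653)
t=2.500: state=(0.491, 3.979)
t=2.750: state=(0.436, 3.359)
t=3.000: state=(0.415, 2.819)
t=3.250: state=(0.421, 2.362)
t=3.500: state=(0.449, 1.986)
t=3.750: state=(0.500, 1.680)
t=4.000: state=(0.575, 1.435)
t=4.250: state=(0.680, 1.245)
t=4.500: state=(0.821, 1.101)
t=4.750: state=(1.006, 1.000)
t=5.000: state=(1.245, 0.941)
t=5.250: state=(1.547, 0.924)
t=5.500: state=(1.922, 0.960)
t=5.750: state=(2.367, 1.066)
t=6.000: state=(2.860, 1.278)
t=6.250: state=(3.333, 1.661)
t=6.500: state=(3.650, 2.308)
t=6.750: state=(3.614, 3.290)
t=6.800: state=(3.551, 3.522)

(x, y) = (3.551, 3.522)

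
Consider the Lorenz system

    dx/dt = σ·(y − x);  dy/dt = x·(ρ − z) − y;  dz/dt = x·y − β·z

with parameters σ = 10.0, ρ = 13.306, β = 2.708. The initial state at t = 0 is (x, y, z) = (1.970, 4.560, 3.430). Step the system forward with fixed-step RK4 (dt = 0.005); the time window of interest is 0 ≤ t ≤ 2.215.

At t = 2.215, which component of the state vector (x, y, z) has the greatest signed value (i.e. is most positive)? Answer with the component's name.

largest component: z

t=0.000: state=(1.970, 4.560, 3.430)
step 1 (dt=0.005): k1=(25.900, 14.896, -0.305), k2=(25.625, 15.500, 0.068), k3=(25.647, 15.489, 0.065), k4=(25.392, 16.084, 0.441); state += dt/6·(k1+2k2+2k3+k4)
t=0.005: state=(2.098, 4.637, 3.430)
t=0.010: state=(2.224, 4.721, 3.434)
t=0.015: state=(2.348, 4.810, 3.442)
continuing one RK4 step at a time; state shown every 20 steps (Δt=0.1):
t=0.100: state=(4.430, 7.047, 4.286)
t=0.200: state=(7.362, 10.467, 7.937)
t=0.300: state=(9.825, 11.035, 14.728)
t=0.400: state=(8.994, 6.276, 18.773)
t=0.500: state=(5.615, 2.255, 16.896)
t=0.600: state=(3.014, 1.242, 13.468)
t=0.700: state=(1.928, 1.410, 10.535)
t=0.800: state=(1.785, 1.952, 8.298)
t=0.900: state=(2.201, 2.861, 6.743)
t=1.000: state=(3.130, 4.351, 5.982)
t=1.100: state=(4.688, 6.587, 6.447)
t=1.200: state=(6.831, 9.078, 8.970)
t=1.300: state=(8.659, 9.716, 13.543)
t=1.400: state=(8.440, 6.949, 16.849)
t=1.500: state=(6.255, 3.797, 16.245)
t=1.600: state=(4.153, 2.557, 13.746)
t=1.700: state=(3.113, 2.583, 11.257)
t=1.800: state=(2.984, 3.210, 9.336)
t=1.900: state=(3.509, 4.321, 8.180)
t=2.000: state=(4.591, 5.932, 8.062)
t=2.100: state=(6.114, 7.739, 9.407)
t=2.200: state=(7.561, 8.640, 12.244)
t=2.215: state=(7.709, 8.604, 12.725)
compare at T: x=7.709, y=8.604, z=12.725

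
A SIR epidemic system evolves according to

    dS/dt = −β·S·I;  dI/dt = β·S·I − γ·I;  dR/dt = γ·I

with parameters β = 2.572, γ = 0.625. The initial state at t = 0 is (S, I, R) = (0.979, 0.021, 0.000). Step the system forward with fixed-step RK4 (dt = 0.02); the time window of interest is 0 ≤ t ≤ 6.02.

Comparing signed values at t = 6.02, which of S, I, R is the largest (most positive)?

largest component: R

t=0.000: state=(0.979, 0.021, 0.000)
step 1 (dt=0.02): k1=(-0.053, 0.040, 0.013), k2=(-0.054, 0.040, 0.013), k3=(-0.054, 0.040, 0.013), k4=(-0.055, 0.041, 0.014); state += dt/6·(k1+2k2+2k3+k4)
t=0.020: state=(0.978, 0.022, 0.000)
t=0.040: state=(0.977, 0.023, 0.001)
t=0.060: state=(0.976, 0.024, 0.001)
continuing one RK4 step at a time; state shown every 10 steps (Δt=0.2):
t=0.200: state=(0.966, 0.031, 0.003)
t=0.400: state=(0.948, 0.044, 0.008)
t=0.600: state=(0.922, 0.063, 0.014)
t=0.800: state=(0.887, 0.089, 0.024)
t=1.000: state=(0.841, 0.122, 0.037)
t=1.200: state=(0.782, 0.164, 0.055)
t=1.400: state=(0.710, 0.212, 0.078)
t=1.600: state=(0.628, 0.264, 0.108)
t=1.800: state=(0.541, 0.315, 0.144)
t=2.000: state=(0.455, 0.359, 0.186)
t=2.200: state=(0.375, 0.392, 0.233)
t=2.400: state=(0.305, 0.412, 0.284)
t=2.600: state=(0.246, 0.418, 0.336)
t=2.800: state=(0.198, 0.414, 0.388)
t=3.000: state=(0.161, 0.400, 0.439)
t=3.200: state=(0.132, 0.381, 0.488)
t=3.400: state=(0.109, 0.357, 0.534)
t=3.600: state=(0.091, 0.332, 0.577)
t=3.800: state=(0.077, 0.306, 0.617)
t=4.000: state=(0.067, 0.280, 0.653)
t=4.200: state=(0.058, 0.255, 0.687)
t=4.400: state=(0.051, 0.232, 0.717)
t=4.600: state=(0.046, 0.210, 0.745)
t=4.800: state=(0.041, 0.189, 0.770)
t=5.000: state=(0.038, 0.170, 0.792)
t=5.200: state=(0.035, 0.153, 0.812)
t=5.400: state=(0.032, 0.137, 0.830)
t=5.600: state=(0.030, 0.123, 0.847)
t=5.800: state=(0.028, 0.110, 0.861)
t=6.000: state=(0.027, 0.099, 0.874)
t=6.020: state=(0.027, 0.098, 0.876)
compare at T: S=0.027, I=0.098, R=0.876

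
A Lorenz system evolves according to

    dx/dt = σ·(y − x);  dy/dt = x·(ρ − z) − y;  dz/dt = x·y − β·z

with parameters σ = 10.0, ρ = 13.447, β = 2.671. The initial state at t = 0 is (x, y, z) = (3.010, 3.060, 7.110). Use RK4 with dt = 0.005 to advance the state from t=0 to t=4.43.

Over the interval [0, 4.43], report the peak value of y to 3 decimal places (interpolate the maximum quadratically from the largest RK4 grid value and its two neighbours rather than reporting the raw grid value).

t=0.000: state=(3.010, 3.060, 7.110)
step 1 (dt=0.005): k1=(0.500, 16.014, -9.780), k2=(0.888, 16.056, -9.591), k3=(0.879, 16.061, -9.588), k4=(1.259, 16.106, -9.397); state += dt/6·(k1+2k2+2k3+k4)
t=0.005: state=(3.014, 3.140, 7.062)
t=0.010: state=(3.023, 3.221, 7.016)
t=0.015: state=(3.034, 3.302, 6.972)
continuing one RK4 step at a time; state shown every 40 steps (Δt=0.2):
t=0.200: state=(5.234, 7.136, 7.401)
t=0.400: state=(8.627, 9.064, 14.592)
t=0.600: state=(5.739, 3.554, 15.707)
t=0.800: state=(3.203, 2.888, 11.006)
t=1.000: state=(3.911, 4.847, 8.461)
t=1.200: state=(6.585, 8.053, 10.491)
t=1.400: state=(7.577, 6.714, 15.398)
t=1.600: state=(4.855, 3.704, 13.648)
t=1.800: state=(3.978, 4.197, 10.418)
t=2.000: state=(5.363, 6.413, 9.936)
t=2.200: state=(7.161, 7.513, 13.186)
t=2.400: state=(6.153, 5.106, 14.445)
t=2.600: state=(4.595, 4.281, 12.032)
t=2.800: state=(4.933, 5.510, 10.531)
t=3.000: state=(6.367, 7.006, 11.876)
t=3.200: state=(6.592, 6.125, 13.944)
t=3.400: state=(5.303, 4.756, 12.996)
t=3.600: state=(4.944, 5.135, 11.350)
t=3.800: state=(5.803, 6.348, 11.474)
t=4.000: state=(6.478, 6.468, 13.114)
t=4.200: state=(5.818, 5.330, 13.315)
t=4.400: state=(5.173, 5.097, 12.061)
t=4.430: state=(5.163, 5.171, 11.897)
largest grid value and its neighbours: y(0.340)=9.57403, y(0.345)=9.57992, y(0.350)=9.57725
parabola through these three points peaks at t≈0.346 with y≈9.58007

max y = 9.580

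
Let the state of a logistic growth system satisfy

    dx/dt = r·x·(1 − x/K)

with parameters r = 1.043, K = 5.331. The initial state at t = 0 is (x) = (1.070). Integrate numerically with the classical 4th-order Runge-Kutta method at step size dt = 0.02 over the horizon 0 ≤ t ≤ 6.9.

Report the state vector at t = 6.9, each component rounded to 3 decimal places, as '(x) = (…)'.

t=0.000: state=(1.070)
step 1 (dt=0.02): k1=(0.892), k2=(0.898), k3=(0.898), k4=(0.903); state += dt/6·(k1+2k2+2k3+k4)
t=0.020: state=(1.088)
t=0.040: state=(1.106)
t=0.060: state=(1.125)
continuing one RK4 step at a time; state shown every 25 steps (Δt=0.5):
t=0.500: state=(1.585)
t=1.000: state=(2.218)
t=1.500: state=(2.908)
t=2.000: state=(3.567)
t=2.500: state=(4.121)
t=3.000: state=(4.540)
t=3.500: state=(4.831)
t=4.000: state=(5.023)
t=4.500: state=(5.143)
t=5.000: state=(5.218)
t=5.500: state=(5.263)
t=6.000: state=(5.291)
t=6.500: state=(5.307)
t=6.900: state=(5.315)

(x) = (5.315)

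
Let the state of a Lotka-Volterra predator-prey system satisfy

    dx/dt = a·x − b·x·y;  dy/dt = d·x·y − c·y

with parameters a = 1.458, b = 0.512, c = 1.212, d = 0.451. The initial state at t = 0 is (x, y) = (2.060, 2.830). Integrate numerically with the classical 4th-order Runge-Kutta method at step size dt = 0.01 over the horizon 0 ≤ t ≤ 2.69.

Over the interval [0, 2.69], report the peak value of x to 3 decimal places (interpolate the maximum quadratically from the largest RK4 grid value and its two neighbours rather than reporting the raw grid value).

t=0.000: state=(2.060, 2.830)
step 1 (dt=0.01): k1=(0.019, -0.801), k2=(0.023, -0.799), k3=(0.023, -0.799), k4=(0.027, -0.798); state += dt/6·(k1+2k2+2k3+k4)
t=0.010: state=(2.060, 2.822)
t=0.020: state=(2.061, 2.814)
t=0.030: state=(2.061, 2.806)
continuing one RK4 step at a time; state shown every 10 steps (Δt=0.1):
t=0.100: state=(2.066, 2.751)
t=0.200: state=(2.080, 2.676)
t=0.300: state=(2.103, 2.605)
t=0.400: state=(2.132, 2.539)
t=0.500: state=(2.170, 2.478)
t=0.600: state=(2.214, 2.423)
t=0.700: state=(2.266, 2.375)
t=0.800: state=(2.324, 2.333)
t=0.900: state=(2.388, 2.299)
t=1.000: state=(2.458, 2.271)
t=1.100: state=(2.533, 2.252)
t=1.200: state=(2.612, 2.240)
t=1.300: state=(2.695, 2.237)
t=1.400: state=(2.781, 2.242)
t=1.500: state=(2.867, 2.256)
t=1.600: state=(2.954, 2.278)
t=1.700: state=(3.039, 2.310)
t=1.800: state=(3.121, 2.352)
t=1.900: state=(3.197, 2.402)
t=2.000: state=(3.266, 2.462)
t=2.100: state=(3.325, 2.531)
t=2.200: state=(3.373, 2.607)
t=2.300: state=(3.407, 2.692)
t=2.400: state=(3.427, 2.782)
t=2.500: state=(3.430, 2.877)
t=2.600: state=(3.417, 2.974)
t=2.690: state=(3.390, 3.062)
largest grid value and its neighbours: x(2.460)=3.43096, x(2.470)=3.43104, x(2.480)=3.43095
parabola through these three points peaks at t≈2.470 with x≈3.43104

max x = 3.431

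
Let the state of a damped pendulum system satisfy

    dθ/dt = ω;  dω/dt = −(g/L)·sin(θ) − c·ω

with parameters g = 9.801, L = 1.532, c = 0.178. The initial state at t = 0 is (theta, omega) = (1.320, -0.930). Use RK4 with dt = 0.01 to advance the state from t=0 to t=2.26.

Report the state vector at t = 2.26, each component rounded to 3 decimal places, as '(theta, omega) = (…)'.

t=0.000: state=(1.320, -0.930)
step 1 (dt=0.01): k1=(-0.930, -6.032), k2=(-0.960, -6.019), k3=(-0.960, -6.019), k4=(-0.990, -6.006); state += dt/6·(k1+2k2+2k3+k4)
t=0.010: state=(1.310, -0.990)
t=0.020: state=(1.300, -1.050)
t=0.030: state=(1.289, -1.110)
continuing one RK4 step at a time; state shown every 10 steps (Δt=0.1):
t=0.100: state=(1.197, -1.518)
t=0.200: state=(1.018, -2.059)
t=0.300: state=(0.788, -2.520)
t=0.400: state=(0.518, -2.861)
t=0.500: state=(0.221, -3.040)
t=0.600: state=(-0.084, -3.029)
t=0.700: state=(-0.378, -2.830)
t=0.800: state=(-0.644, -2.469)
t=0.900: state=(-0.868, -1.989)
t=1.000: state=(-1.040, -1.436)
t=1.100: state=(-1.154, -0.845)
t=1.200: state=(-1.208, -0.243)
t=1.300: state=(-1.203, 0.355)
t=1.400: state=(-1.138, 0.934)
t=1.500: state=(-1.017, 1.477)
t=1.600: state=(-0.844, 1.960)
t=1.700: state=(-0.628, 2.352)
t=1.800: state=(-0.378, 2.616)
t=1.900: state=(-0.110, 2.723)
t=2.000: state=(0.161, 2.659)
t=2.100: state=(0.416, 2.431)
t=2.200: state=(0.642, 2.066)
t=2.260: state=(0.758, 1.798)

(theta, omega) = (0.758, 1.798)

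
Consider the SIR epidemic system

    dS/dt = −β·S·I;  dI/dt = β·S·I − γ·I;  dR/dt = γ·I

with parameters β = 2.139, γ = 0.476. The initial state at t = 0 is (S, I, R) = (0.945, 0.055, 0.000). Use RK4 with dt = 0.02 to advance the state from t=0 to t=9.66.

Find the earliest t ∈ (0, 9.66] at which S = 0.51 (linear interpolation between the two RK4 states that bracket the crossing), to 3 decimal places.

t=0.000: state=(0.945, 0.055, 0.000)
step 1 (dt=0.02): k1=(-0.111, 0.085, 0.026), k2=(-0.113, 0.086, 0.027), k3=(-0.113, 0.086, 0.027), k4=(-0.114, 0.087, 0.027); state += dt/6·(k1+2k2+2k3+k4)
t=0.020: state=(0.943, 0.057, 0.001)
t=0.040: state=(0.940, 0.058, 0.001)
t=0.060: state=(0.938, 0.060, 0.002)
continuing one RK4 step at a time; state shown every 25 steps (Δt=0.5):
t=0.500: state=(0.866, 0.115, 0.019)
t=1.000: state=(0.729, 0.213, 0.058)
t=1.500: state=(0.544, 0.333, 0.123)
t=1.580: state=(0.513, 0.351, 0.136)
next step: t=1.600: state=(0.506, 0.355, 0.139) — S has crossed 0.51
linear interpolation between t=1.580 (0.51339) and t=1.600 (0.50570) → t≈1.589

t = 1.589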